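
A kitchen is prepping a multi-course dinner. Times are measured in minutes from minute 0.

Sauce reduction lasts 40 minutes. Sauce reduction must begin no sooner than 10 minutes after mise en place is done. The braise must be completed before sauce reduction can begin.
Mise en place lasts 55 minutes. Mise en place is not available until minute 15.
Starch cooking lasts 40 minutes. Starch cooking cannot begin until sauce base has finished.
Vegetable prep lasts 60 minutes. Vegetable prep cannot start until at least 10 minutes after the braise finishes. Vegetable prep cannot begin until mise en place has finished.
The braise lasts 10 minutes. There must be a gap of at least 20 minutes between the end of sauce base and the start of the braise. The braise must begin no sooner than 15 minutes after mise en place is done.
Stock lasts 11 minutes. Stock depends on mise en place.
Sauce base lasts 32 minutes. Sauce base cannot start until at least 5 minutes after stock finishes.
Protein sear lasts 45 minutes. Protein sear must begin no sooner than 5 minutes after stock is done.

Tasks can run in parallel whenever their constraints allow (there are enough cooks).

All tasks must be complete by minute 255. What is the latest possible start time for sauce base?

123

Vegetable prep must finish by minute 255; it takes 60 minutes, so it must start by 255 − 60 = minute 195.
Sauce reduction must finish by minute 255; it takes 40 minutes, so it must start by 255 − 40 = minute 215.
The braise has several dependents: vegetable prep (must start by minute 195, minus 10-minute gap → minute 185); sauce reduction (must start by minute 215). The earliest of those limits is minute 185, so the braise must start by 185 − 10 = minute 175.
Nothing follows starch cooking; the deadline of minute 255 is its only limit. It must start by 255 − 40 = minute 215.
For sauce base: the braise (must start by minute 175, minus 20-minute gap → minute 155); starch cooking (must start by minute 215). The most restrictive is minute 155; with a 32-minute duration, sauce base must start by minute 123.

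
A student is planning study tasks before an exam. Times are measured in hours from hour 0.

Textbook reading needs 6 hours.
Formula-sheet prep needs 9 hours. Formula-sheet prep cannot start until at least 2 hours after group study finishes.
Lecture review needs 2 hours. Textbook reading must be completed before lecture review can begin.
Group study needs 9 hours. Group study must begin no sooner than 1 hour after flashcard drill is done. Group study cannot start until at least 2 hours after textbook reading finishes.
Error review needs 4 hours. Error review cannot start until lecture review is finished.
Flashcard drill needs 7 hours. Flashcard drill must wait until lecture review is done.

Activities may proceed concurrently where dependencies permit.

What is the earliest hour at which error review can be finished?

12

Textbook reading can start immediately at hour 0; it finishes at hour 6.
Lecture review waits on textbook reading (finishes hour 6), so it starts at hour 6 and finishes at 6 + 2 = hour 8.
After lecture review (finishes hour 8), error review can start at hour 8 and finishes at hour 12.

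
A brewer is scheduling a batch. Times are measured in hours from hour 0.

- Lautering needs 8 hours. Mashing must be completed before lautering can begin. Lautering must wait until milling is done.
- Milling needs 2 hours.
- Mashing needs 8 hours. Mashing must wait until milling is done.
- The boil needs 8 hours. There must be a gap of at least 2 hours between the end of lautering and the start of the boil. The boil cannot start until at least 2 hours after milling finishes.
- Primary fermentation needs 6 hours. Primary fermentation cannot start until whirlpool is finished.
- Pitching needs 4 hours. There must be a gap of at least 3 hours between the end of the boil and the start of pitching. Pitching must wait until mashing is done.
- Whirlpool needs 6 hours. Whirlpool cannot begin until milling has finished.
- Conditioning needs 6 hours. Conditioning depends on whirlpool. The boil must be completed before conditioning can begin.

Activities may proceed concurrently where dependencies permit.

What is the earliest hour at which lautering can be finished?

Nothing blocks milling, so it runs from hour 0 to hour 2.
Mashing waits on milling (finishes hour 2), so it starts at hour 2 and finishes at 2 + 8 = hour 10.
Lautering cannot start until mashing (finishes hour 10); milling (finishes hour 2). The controlling bound is hour 10, so lautering finishes at 10 + 8 = hour 18.

18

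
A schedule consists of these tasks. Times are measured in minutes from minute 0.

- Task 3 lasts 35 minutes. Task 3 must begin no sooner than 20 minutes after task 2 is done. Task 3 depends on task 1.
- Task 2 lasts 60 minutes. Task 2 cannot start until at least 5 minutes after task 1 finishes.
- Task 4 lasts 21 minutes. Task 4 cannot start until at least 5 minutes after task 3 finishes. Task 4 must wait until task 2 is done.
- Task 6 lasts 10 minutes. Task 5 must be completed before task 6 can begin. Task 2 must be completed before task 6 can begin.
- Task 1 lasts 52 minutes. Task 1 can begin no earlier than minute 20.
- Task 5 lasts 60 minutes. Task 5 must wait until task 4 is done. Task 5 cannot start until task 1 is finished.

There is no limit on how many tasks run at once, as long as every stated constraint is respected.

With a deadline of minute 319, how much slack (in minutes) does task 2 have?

After its own release at minute 20, task 1 can start at minute 20 and finishes at minute 72.
Task 2 cannot begin until task 1 (finishes minute 72, plus 5-minute gap → minute 77). It runs from minute 77 to 77 + 60 = minute 137.

Working backward from the deadline:
Task 6 has no dependents, so it just needs to finish by minute 319. Starting by 319 − 10 = minute 309 achieves that.
Since task 6 (must start by minute 309) depends on it, task 5 must finish by minute 309. Backing off its 60-minute duration gives a latest start of minute 249.
Task 4 has to be done before task 5 (must start by minute 249). That means finishing by minute 249, i.e. starting by 249 − 21 = minute 228.
Task 3 feeds into task 4 (must start by minute 228, minus 5-minute gap → minute 223); so task 3 must finish by minute 223 and therefore start by minute 188.
Task 2 has several dependents: task 3 (must start by minute 188, minus 20-minute gap → minute 168); task 4 (must start by minute 228); task 6 (must start by minute 309). The earliest of those limits is minute 168, so task 2 must start by 168 − 60 = minute 108.
So task 2 can start as early as minute 77 and as late as minute 108, giving 108 − 77 = 31 minutes of slack.

31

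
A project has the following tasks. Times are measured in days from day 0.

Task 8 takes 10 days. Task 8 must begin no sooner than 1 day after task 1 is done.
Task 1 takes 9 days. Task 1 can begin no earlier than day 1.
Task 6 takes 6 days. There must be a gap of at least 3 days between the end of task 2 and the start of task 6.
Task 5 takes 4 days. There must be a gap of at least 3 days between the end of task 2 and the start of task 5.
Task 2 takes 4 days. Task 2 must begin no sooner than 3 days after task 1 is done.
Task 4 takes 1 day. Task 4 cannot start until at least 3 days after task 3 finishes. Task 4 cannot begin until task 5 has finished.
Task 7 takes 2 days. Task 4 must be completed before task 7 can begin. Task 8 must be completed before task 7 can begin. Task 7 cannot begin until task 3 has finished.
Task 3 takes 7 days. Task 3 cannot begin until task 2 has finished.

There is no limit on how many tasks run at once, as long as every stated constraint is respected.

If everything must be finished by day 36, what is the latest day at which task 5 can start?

Task 7 has no dependents, so it just needs to finish by day 36. Starting by 36 − 2 = day 34 achieves that.
Task 4 feeds into task 7 (must start by day 34); so task 4 must finish by day 34 and therefore start by day 33.
Since task 4 (must start by day 33) depends on it, task 5 must finish by day 33. Backing off its 4-day duration gives a latest start of day 29.

29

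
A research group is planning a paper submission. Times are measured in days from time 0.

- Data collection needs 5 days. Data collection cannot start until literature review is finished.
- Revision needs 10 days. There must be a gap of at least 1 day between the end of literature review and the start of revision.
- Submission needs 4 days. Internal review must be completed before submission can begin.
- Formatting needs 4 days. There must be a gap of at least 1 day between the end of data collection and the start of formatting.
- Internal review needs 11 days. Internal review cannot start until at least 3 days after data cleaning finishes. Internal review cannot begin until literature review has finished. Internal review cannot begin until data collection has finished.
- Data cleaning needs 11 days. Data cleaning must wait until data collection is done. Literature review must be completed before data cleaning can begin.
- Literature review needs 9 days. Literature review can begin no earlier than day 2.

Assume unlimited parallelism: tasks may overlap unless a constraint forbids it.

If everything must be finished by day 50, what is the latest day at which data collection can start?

Submission must finish by day 50; it takes 4 days, so it must start by 50 − 4 = day 46.
Internal review must finish before submission (must start by day 46). With an 11-day duration, internal review must start by 46 − 11 = day 35.
Since internal review (must start by day 35, minus 3-day gap → day 32) depends on it, data cleaning must finish by day 32. Backing off its 11-day duration gives a latest start of day 21.
Formatting must finish by day 50; it takes 4 days, so it must start by 50 − 4 = day 46.
Data collection must finish in time for data cleaning (must start by day 21); internal review (must start by day 35); formatting (must start by day 46, minus 1-day gap → day 45). The tightest is day 21, so data collection must start by 21 − 5 = day 16.

16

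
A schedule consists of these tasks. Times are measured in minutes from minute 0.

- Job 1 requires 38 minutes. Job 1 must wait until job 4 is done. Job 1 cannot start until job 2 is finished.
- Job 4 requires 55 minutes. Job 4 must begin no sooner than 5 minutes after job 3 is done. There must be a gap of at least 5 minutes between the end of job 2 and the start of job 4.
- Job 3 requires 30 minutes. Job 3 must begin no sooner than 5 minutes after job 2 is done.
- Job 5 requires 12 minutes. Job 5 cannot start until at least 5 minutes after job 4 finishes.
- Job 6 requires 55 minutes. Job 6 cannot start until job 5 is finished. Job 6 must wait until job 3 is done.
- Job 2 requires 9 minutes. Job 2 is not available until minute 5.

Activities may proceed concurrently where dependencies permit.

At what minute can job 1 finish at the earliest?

Job 2 waits on its own release at minute 5, so it starts at minute 5 and finishes at 5 + 9 = minute 14.
Job 3 waits on job 2 (finishes minute 14, plus 5-minute gap → minute 19), so it starts at minute 19 and finishes at 19 + 30 = minute 49.
Job 4 needs all of job 3 (finishes minute 49, plus 5-minute gap → minute 54); job 2 (finishes minute 14, plus 5-minute gap → minute 19). That puts its earliest start at minute 54; it finishes at 54 + 55 = minute 109.
Job 1 needs all of job 4 (finishes minute 109); job 2 (finishes minute 14). That puts its earliest start at minute 109; it finishes at 109 + 38 = minute 147.

147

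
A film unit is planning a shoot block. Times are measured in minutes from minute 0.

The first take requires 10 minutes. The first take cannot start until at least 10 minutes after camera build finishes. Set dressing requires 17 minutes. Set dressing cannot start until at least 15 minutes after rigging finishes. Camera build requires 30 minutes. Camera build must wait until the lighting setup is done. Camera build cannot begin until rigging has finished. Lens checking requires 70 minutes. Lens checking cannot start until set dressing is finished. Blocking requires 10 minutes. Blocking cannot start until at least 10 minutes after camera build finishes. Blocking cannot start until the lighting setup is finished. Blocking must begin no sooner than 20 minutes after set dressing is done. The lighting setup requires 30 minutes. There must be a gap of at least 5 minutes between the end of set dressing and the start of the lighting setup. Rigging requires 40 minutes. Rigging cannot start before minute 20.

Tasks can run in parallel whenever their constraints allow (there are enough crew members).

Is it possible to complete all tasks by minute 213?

Yes

Rigging waits on its own release at minute 20, so it starts at minute 20 and finishes at 20 + 40 = minute 60.
Set dressing waits on rigging (finishes minute 60, plus 15-minute gap → minute 75), so it starts at minute 75 and finishes at 75 + 17 = minute 92.
Lens checking cannot begin until set dressing (finishes minute 92). It runs from minute 92 to 92 + 70 = minute 162.
The lighting setup cannot begin until set dressing (finishes minute 92, plus 5-minute gap → minute 97). It runs from minute 97 to 97 + 30 = minute 127.
For camera build: the lighting setup (finishes minute 127); rigging (finishes minute 60). Taking the maximum gives a start of minute 127, and it finishes at 127 + 30 = minute 157.
The first take cannot begin until camera build (finishes minute 157, plus 10-minute gap → minute 167). It runs from minute 167 to 167 + 10 = minute 177.
For blocking: camera build (finishes minute 157, plus 10-minute gap → minute 167); the lighting setup (finishes minute 127); set dressing (finishes minute 92, plus 20-minute gap → minute 112). Taking the maximum gives a start of minute 167, and it finishes at 167 + 10 = minute 177.
Every task is finished by minute 177, which is no later than the deadline of 213, so the schedule is feasible.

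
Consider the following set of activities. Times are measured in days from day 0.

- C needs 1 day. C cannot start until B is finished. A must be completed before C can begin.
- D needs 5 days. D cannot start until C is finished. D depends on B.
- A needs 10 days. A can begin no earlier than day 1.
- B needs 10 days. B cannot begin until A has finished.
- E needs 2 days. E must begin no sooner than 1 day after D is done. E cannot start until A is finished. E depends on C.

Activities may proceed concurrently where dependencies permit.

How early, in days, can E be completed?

A waits on its own release at day 1, so it starts at day 1 and finishes at 1 + 10 = day 11.
After A (finishes day 11), B can start at day 11 and finishes at day 21.
C needs all of B (finishes day 21); A (finishes day 11). That puts its earliest start at day 21; it finishes at 21 + 1 = day 22.
D needs all of C (finishes day 22); B (finishes day 21). That puts its earliest start at day 22; it finishes at 22 + 5 = day 27.
E needs all of D (finishes day 27, plus 1-day gap → day 28); A (finishes day 11); C (finishes day 22). That puts its earliest start at day 28; it finishes at 28 + 2 = day 30.

30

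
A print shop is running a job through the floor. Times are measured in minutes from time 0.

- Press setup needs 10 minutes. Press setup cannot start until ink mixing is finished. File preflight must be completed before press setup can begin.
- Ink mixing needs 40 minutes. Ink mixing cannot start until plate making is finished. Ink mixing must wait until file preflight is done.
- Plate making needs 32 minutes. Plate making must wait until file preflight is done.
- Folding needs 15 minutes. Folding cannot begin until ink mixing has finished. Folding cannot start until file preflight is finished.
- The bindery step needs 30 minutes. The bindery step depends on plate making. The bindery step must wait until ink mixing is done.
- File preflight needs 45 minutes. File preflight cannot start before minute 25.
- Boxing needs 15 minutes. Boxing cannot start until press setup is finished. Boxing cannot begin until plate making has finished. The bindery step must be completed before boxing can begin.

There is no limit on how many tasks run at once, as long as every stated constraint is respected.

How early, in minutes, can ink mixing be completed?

After its own release at minute 25, file preflight can start at minute 25 and finishes at minute 70.
After file preflight (finishes minute 70), plate making can start at minute 70 and finishes at minute 102.
Ink mixing needs all of plate making (finishes minute 102); file preflight (finishes minute 70). That puts its earliest start at minute 102; it finishes at 102 + 40 = minute 142.

142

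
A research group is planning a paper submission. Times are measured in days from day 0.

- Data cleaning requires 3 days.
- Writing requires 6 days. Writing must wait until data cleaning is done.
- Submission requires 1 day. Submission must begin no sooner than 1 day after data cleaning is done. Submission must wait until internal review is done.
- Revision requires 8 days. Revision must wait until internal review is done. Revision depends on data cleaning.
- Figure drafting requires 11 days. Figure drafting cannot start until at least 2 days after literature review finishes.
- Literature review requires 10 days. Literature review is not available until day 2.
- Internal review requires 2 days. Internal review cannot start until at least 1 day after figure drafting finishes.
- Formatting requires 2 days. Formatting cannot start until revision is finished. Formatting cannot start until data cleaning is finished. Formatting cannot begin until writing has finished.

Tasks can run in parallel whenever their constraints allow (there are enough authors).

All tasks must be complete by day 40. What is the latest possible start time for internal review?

Nothing follows formatting; the deadline of day 40 is its only limit. It must start by 40 − 2 = day 38.
Since formatting (must start by day 38) depends on it, revision must finish by day 38. Backing off its 8-day duration gives a latest start of day 30.
To finish by day 40, submission (duration 1) must start no later than day 39.
Internal review feeds revision (must start by day 30); submission (must start by day 39). Taking the minimum, internal review must finish by day 30 and start by 30 − 2 = day 28.

28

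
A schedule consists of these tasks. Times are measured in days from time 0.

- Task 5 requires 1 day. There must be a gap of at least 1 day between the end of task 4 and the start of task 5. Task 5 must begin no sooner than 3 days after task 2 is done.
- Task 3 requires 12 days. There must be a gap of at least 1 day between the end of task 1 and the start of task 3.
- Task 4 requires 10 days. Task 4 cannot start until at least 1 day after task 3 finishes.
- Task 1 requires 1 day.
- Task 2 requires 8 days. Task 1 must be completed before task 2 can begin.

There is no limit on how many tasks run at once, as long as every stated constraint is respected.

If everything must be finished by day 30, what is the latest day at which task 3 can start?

Task 5 must finish by day 30; it takes 1 day, so it must start by 30 − 1 = day 29.
Since task 5 (must start by day 29, minus 1-day gap → day 28) depends on it, task 4 must finish by day 28. Backing off its 10-day duration gives a latest start of day 18.
Since task 4 (must start by day 18, minus 1-day gap → day 17) depends on it, task 3 must finish by day 17. Backing off its 12-day duration gives a latest start of day 5.

5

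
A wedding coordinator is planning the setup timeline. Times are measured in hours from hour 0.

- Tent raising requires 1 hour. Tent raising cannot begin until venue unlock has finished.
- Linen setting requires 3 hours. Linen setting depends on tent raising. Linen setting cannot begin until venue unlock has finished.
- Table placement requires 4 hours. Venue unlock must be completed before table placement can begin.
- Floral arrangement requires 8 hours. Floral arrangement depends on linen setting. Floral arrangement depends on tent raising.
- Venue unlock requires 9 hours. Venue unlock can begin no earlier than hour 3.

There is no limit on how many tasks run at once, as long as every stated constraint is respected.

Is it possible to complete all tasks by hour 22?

No

Venue unlock waits on its own release at hour 3, so it starts at hour 3 and finishes at 3 + 9 = hour 12.
Table placement waits on venue unlock (finishes hour 12), so it starts at hour 12 and finishes at 12 + 4 = hour 16.
Tent raising cannot begin until venue unlock (finishes hour 12). It runs from hour 12 to 12 + 1 = hour 13.
Linen setting needs all of tent raising (finishes hour 13); venue unlock (finishes hour 12). That puts its earliest start at hour 13; it finishes at 13 + 3 = hour 16.
Floral arrangement needs all of linen setting (finishes hour 16); tent raising (finishes hour 13). That puts its earliest start at hour 16; it finishes at 16 + 8 = hour 24.
The earliest everything can be done is hour 24, which is after the deadline of 22, so it is not possible.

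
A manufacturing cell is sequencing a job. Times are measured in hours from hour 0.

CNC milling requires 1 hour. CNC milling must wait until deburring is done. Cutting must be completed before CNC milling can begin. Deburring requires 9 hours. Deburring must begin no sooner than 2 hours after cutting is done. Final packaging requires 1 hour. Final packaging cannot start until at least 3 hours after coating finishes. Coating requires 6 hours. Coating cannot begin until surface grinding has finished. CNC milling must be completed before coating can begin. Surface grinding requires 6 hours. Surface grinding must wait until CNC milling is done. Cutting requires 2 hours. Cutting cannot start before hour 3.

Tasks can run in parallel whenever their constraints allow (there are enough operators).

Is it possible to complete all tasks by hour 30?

No

Cutting cannot begin until its own release at hour 3. It runs from hour 3 to 3 + 2 = hour 5.
Deburring cannot begin until cutting (finishes hour 5, plus 2-hour gap → hour 7). It runs from hour 7 to 7 + 9 = hour 16.
CNC milling cannot start until deburring (finishes hour 16); cutting (finishes hour 5). The controlling bound is hour 16, so CNC milling finishes at 16 + 1 = hour 17.
Surface grinding waits on CNC milling (finishes hour 17), so it starts at hour 17 and finishes at 17 + 6 = hour 23.
Coating has to wait for surface grinding (finishes hour 23); CNC milling (finishes hour 17). The latest of these is hour 23, so coating runs hour 23 to 23 + 6 = hour 29.
Final packaging cannot begin until coating (finishes hour 29, plus 3-hour gap → hour 32). It runs from hour 32 to 32 + 1 = hour 33.
The earliest everything can be done is hour 33, which is after the deadline of 30, so it is not possible.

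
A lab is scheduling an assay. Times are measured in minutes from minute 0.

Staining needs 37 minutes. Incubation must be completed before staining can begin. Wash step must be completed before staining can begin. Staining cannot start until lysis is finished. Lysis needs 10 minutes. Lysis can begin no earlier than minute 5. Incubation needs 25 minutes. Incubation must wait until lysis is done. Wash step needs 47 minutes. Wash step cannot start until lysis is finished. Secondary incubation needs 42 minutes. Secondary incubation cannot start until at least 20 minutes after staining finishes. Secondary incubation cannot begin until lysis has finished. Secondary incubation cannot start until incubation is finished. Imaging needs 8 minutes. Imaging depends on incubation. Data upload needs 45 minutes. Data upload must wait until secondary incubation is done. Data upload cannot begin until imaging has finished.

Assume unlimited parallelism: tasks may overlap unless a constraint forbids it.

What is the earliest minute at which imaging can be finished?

Lysis waits on its own release at minute 5, so it starts at minute 5 and finishes at 5 + 10 = minute 15.
Incubation waits on lysis (finishes minute 15), so it starts at minute 15 and finishes at 15 + 25 = minute 40.
After incubation (finishes minute 40), imaging can start at minute 40 and finishes at minute 48.

48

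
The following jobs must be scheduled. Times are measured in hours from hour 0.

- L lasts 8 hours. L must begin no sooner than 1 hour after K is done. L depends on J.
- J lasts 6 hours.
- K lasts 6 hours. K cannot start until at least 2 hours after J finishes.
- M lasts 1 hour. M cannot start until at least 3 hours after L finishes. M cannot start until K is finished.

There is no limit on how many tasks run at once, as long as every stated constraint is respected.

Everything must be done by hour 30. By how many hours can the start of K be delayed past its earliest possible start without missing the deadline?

J can start immediately at hour 0; it finishes at hour 6.
K cannot begin until J (finishes hour 6, plus 2-hour gap → hour 8). It runs from hour 8 to 8 + 6 = hour 14.

Working backward from the deadline:
Nothing follows M; the deadline of hour 30 is its only limit. It must start by 30 − 1 = hour 29.
L has to be done before M (must start by hour 29, minus 3-hour gap → hour 26). That means finishing by hour 26, i.e. starting by 26 − 8 = hour 18.
K has several dependents: L (must start by hour 18, minus 1-hour gap → hour 17); M (must start by hour 29). The earliest of those limits is hour 17, so K must start by 17 − 6 = hour 11.
So K can start as early as hour 8 and as late as hour 11, giving 11 − 8 = 3 hours of slack.

3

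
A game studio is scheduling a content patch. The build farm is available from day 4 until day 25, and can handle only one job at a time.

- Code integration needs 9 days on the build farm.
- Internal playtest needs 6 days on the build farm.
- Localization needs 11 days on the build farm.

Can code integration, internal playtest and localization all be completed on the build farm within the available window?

No

The build farm window is 25 − 4 = 21 days.
Running back to back, the jobs need 9 + 6 + 11 = 26 days on the build farm.
Since 26 > 21, they cannot all fit.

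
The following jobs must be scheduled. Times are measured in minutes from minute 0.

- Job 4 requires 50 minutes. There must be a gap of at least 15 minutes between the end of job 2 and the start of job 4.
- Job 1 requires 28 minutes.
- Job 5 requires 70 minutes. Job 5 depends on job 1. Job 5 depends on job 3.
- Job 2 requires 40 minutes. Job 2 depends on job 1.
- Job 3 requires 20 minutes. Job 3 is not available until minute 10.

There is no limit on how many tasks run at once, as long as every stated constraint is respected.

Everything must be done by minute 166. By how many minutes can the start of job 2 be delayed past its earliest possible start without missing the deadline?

33

Nothing blocks job 1, so it runs from minute 0 to minute 28.
Job 2 waits on job 1 (finishes minute 28), so it starts at minute 28 and finishes at 28 + 40 = minute 68.

Working backward from the deadline:
Job 4 has no dependents, so it just needs to finish by minute 166. Starting by 166 − 50 = minute 116 achieves that.
Since job 4 (must start by minute 116, minus 15-minute gap → minute 101) depends on it, job 2 must finish by minute 101. Backing off its 40-minute duration gives a latest start of minute 61.
So job 2 can start as early as minute 28 and as late as minute 61, giving 61 − 28 = 33 minutes of slack.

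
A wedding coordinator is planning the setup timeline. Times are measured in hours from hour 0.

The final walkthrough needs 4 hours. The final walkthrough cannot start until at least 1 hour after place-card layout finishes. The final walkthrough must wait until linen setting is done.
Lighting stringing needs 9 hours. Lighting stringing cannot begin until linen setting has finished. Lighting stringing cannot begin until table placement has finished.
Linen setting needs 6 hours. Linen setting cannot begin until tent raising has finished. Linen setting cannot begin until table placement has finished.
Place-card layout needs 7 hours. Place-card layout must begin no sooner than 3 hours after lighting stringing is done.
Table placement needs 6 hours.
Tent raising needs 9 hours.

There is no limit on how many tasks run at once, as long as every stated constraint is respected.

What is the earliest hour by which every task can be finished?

39

Nothing blocks table placement, so it runs from hour 0 to hour 6.
Tent raising has no prerequisites, so it starts at hour 0 and finishes at hour 9.
Linen setting cannot start until tent raising (finishes hour 9); table placement (finishes hour 6). The controlling bound is hour 9, so linen setting finishes at 9 + 6 = hour 15.
For lighting stringing: linen setting (finishes hour 15); table placement (finishes hour 6). Taking the maximum gives a start of hour 15, and it finishes at 15 + 9 = hour 24.
Place-card layout waits on lighting stringing (finishes hour 24, plus 3-hour gap → hour 27), so it starts at hour 27 and finishes at 27 + 7 = hour 34.
The final walkthrough has to wait for place-card layout (finishes hour 34, plus 1-hour gap → hour 35); linen setting (finishes hour 15). The latest of these is hour 35, so the final walkthrough runs hour 35 to 35 + 4 = hour 39.
All tasks are finished once the last one completes. Finish times: Tent raising at 9, Table placement at 6, Linen setting at 15, Lighting stringing at 24, Place-card layout at 34, The final walkthrough at 39. The latest is hour 39.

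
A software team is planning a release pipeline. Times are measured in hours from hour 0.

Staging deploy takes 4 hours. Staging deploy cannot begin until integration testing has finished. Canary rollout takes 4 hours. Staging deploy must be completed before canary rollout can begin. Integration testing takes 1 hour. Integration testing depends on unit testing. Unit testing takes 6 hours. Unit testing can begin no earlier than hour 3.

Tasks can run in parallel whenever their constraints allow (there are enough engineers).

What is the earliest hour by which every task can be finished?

18

Unit testing waits on its own release at hour 3, so it starts at hour 3 and finishes at 3 + 6 = hour 9.
Integration testing cannot begin until unit testing (finishes hour 9). It runs from hour 9 to 9 + 1 = hour 10.
After integration testing (finishes hour 10), staging deploy can start at hour 10 and finishes at hour 14.
After staging deploy (finishes hour 14), canary rollout can start at hour 14 and finishes at hour 18.
All tasks are finished once the last one completes. Finish times: Unit testing at 9, Integration testing at 10, Staging deploy at 14, Canary rollout at 18. The latest is hour 18.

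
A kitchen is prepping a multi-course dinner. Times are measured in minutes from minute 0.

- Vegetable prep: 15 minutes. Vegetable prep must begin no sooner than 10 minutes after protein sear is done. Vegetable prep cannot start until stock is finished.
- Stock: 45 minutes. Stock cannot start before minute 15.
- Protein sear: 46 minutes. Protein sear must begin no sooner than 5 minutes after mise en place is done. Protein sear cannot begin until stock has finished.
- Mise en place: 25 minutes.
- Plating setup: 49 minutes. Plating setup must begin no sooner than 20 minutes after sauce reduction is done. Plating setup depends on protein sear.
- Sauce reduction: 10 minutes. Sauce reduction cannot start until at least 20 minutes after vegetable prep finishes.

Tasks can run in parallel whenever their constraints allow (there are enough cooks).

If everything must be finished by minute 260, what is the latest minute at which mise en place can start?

60

Nothing follows plating setup; the deadline of minute 260 is its only limit. It must start by 260 − 49 = minute 211.
Since plating setup (must start by minute 211, minus 20-minute gap → minute 191) depends on it, sauce reduction must finish by minute 191. Backing off its 10-minute duration gives a latest start of minute 181.
Vegetable prep feeds into sauce reduction (must start by minute 181, minus 20-minute gap → minute 161); so vegetable prep must finish by minute 161 and therefore start by minute 146.
Protein sear has several dependents: vegetable prep (must start by minute 146, minus 10-minute gap → minute 136); plating setup (must start by minute 211). The earliest of those limits is minute 136, so protein sear must start by 136 − 46 = minute 90.
Since protein sear (must start by minute 90, minus 5-minute gap → minute 85) depends on it, mise en place must finish by minute 85. Backing off its 25-minute duration gives a latest start of minute 60.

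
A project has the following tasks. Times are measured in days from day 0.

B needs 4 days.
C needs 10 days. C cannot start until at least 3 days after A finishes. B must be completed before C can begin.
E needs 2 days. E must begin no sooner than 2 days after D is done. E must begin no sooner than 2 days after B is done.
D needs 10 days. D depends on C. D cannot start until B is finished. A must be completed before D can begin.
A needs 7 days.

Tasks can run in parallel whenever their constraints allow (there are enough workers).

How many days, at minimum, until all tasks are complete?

B has no prerequisites, so it starts at day 0 and finishes at day 4.
Nothing blocks A, so it runs from day 0 to day 7.
For C: A (finishes day 7, plus 3-day gap → day 10); B (finishes day 4). Taking the maximum gives a start of day 10, and it finishes at 10 + 10 = day 20.
For D: C (finishes day 20); B (finishes day 4); A (finishes day 7). Taking the maximum gives a start of day 20, and it finishes at 20 + 10 = day 30.
E cannot start until D (finishes day 30, plus 2-day gap → day 32); B (finishes day 4, plus 2-day gap → day 6). The controlling bound is day 32, so E finishes at 32 + 2 = day 34.
All tasks are finished once the last one completes. Finish times: A at 7, B at 4, C at 20, D at 30, E at 34. The latest is day 34.

34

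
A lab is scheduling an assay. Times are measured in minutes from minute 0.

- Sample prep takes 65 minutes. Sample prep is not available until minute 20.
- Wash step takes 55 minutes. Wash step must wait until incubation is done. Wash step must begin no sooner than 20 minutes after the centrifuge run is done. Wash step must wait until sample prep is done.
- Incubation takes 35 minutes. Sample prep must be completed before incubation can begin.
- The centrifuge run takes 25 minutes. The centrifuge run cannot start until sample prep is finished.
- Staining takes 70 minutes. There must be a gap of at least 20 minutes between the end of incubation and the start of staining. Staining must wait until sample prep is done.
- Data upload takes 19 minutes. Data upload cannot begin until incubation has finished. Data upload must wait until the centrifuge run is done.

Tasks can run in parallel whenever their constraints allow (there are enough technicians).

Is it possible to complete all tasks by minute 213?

Yes

Sample prep cannot begin until its own release at minute 20. It runs from minute 20 to 20 + 65 = minute 85.
The centrifuge run cannot begin until sample prep (finishes minute 85). It runs from minute 85 to 85 + 25 = minute 110.
Incubation waits on sample prep (finishes minute 85), so it starts at minute 85 and finishes at 85 + 35 = minute 120.
For data upload: incubation (finishes minute 120); the centrifuge run (finishes minute 110). Taking the maximum gives a start of minute 120, and it finishes at 120 + 19 = minute 139.
Staining cannot start until incubation (finishes minute 120, plus 20-minute gap → minute 140); sample prep (finishes minute 85). The controlling bound is minute 140, so staining finishes at 140 + 70 = minute 210.
Wash step needs all of incubation (finishes minute 120); the centrifuge run (finishes minute 110, plus 20-minute gap → minute 130); sample prep (finishes minute 85). That puts its earliest start at minute 130; it finishes at 130 + 55 = minute 185.
Every task is finished by minute 210, which is no later than the deadline of 213, so the schedule is feasible.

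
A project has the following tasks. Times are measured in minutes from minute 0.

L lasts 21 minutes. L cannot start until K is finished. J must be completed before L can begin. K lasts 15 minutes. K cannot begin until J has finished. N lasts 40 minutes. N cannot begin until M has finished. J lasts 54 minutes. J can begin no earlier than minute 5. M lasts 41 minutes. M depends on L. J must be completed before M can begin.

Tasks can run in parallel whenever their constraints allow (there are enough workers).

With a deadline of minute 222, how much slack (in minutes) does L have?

J waits on its own release at minute 5, so it starts at minute 5 and finishes at 5 + 54 = minute 59.
After J (finishes minute 59), K can start at minute 59 and finishes at minute 74.
For L: K (finishes minute 74); J (finishes minute 59). Taking the maximum gives a start of minute 74, and it finishes at 74 + 21 = minute 95.

Working backward from the deadline:
To finish by minute 222, N (duration 40) must start no later than minute 182.
M has to be done before N (must start by minute 182). That means finishing by minute 182, i.e. starting by 182 − 41 = minute 141.
Since M (must start by minute 141) depends on it, L must finish by minute 141. Backing off its 21-minute duration gives a latest start of minute 120.
So L can start as early as minute 74 and as late as minute 120, giving 120 − 74 = 46 minutes of slack.

46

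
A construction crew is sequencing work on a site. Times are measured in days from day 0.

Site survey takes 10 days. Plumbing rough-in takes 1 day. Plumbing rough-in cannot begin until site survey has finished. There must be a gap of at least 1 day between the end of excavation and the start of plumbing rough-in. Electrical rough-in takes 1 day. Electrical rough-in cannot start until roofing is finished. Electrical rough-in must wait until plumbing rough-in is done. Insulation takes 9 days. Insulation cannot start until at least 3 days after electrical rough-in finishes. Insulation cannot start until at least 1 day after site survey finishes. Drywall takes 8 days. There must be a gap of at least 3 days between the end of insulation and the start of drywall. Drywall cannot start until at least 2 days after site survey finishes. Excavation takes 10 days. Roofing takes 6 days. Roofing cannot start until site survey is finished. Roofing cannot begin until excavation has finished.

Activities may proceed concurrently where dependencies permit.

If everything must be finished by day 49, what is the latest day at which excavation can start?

Drywall must finish by day 49; it takes 8 days, so it must start by 49 − 8 = day 41.
Since drywall (must start by day 41, minus 3-day gap → day 38) depends on it, insulation must finish by day 38. Backing off its 9-day duration gives a latest start of day 29.
Electrical rough-in must finish before insulation (must start by day 29, minus 3-day gap → day 26). With a 1-day duration, electrical rough-in must start by 26 − 1 = day 25.
Since electrical rough-in (must start by day 25) depends on it, roofing must finish by day 25. Backing off its 6-day duration gives a latest start of day 19.
Since electrical rough-in (must start by day 25) depends on it, plumbing rough-in must finish by day 25. Backing off its 1-day duration gives a latest start of day 24.
Excavation feeds roofing (must start by day 19); plumbing rough-in (must start by day 24, minus 1-day gap → day 23). Taking the minimum, excavation must finish by day 19 and start by 19 − 10 = day 9.

9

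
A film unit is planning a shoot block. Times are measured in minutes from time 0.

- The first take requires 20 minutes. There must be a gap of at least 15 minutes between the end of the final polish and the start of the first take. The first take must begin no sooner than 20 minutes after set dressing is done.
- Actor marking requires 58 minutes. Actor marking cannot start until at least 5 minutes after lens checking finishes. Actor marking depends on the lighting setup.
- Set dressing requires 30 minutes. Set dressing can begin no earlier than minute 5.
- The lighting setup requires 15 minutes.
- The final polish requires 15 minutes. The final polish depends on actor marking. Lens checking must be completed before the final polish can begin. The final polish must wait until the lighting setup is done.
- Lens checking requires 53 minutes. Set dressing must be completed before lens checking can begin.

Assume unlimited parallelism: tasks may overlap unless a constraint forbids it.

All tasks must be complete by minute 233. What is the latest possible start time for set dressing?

The first take must finish by minute 233; it takes 20 minutes, so it must start by 233 − 20 = minute 213.
The final polish feeds into the first take (must start by minute 213, minus 15-minute gap → minute 198); so the final polish must finish by minute 198 and therefore start by minute 183.
Actor marking must finish before the final polish (must start by minute 183). With a 58-minute duration, actor marking must start by 183 − 58 = minute 125.
Lens checking has several dependents: actor marking (must start by minute 125, minus 5-minute gap → minute 120); the final polish (must start by minute 183). The earliest of those limits is minute 120, so lens checking must start by 120 − 53 = minute 67.
Set dressing feeds lens checking (must start by minute 67); the first take (must start by minute 213, minus 20-minute gap → minute 193). Taking the minimum, set dressing must finish by minute 67 and start by 67 − 30 = minute 37.

37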